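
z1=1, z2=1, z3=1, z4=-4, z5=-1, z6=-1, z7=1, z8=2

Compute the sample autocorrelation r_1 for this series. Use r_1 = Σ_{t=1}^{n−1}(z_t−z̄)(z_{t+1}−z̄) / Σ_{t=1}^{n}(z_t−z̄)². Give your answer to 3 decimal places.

Mean z̄ = (1 + 1 + 1 − 4 − 1 − 1 + 1 + 2)/8 = 0.0000
Deviations from mean: 1.0000, 1.0000, 1.0000, -4.0000, -1.0000, -1.0000, 1.0000, 2.0000
Σ(z_t−z̄)(z_{t+1}−z̄) = (1.0000) + (1.0000) + (-4.0000) + (4.0000) + (1.0000) + (-1.0000) + (2.0000) = 4.0000
Denominator Σ(z_t−z̄)² = 26.0000
r_1 = 4.0000 / 26.0000 = 0.154

0.154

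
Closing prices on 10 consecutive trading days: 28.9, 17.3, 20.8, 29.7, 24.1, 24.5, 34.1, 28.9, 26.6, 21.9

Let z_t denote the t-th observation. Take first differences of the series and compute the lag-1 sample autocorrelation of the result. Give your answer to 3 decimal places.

First differences Δz: -11.6, 3.5, 8.9, -5.6, 0.4, 9.6, -5.2, -2.3, -4.7
Mean of differences = -0.7778
Numerator Σ(Δz_t−Δz̄)(Δz_{t+1}−Δz̄) = -78.2116
Denominator Σ(Δz_t−Δz̄)² = 398.6756
r_1(Δz) = -78.2116 / 398.6756 = -0.196

-0.196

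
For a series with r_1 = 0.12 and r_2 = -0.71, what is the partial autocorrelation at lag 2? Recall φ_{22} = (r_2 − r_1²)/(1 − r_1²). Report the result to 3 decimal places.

-0.735

φ_{22} = (r_2 − r_1²) / (1 − r_1²)
r_1² = (0.12)² = 0.0144
Numerator = -0.71 − 0.0144 = -0.7244; denominator = 1 − 0.0144 = 0.9856
φ_{22} = -0.7244 / 0.9856 = -0.735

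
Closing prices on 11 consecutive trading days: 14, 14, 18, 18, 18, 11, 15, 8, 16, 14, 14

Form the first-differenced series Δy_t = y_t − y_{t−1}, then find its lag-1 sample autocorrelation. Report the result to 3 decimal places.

First differences Δy: 0, 4, 0, 0, -7, 4, -7, 8, -2, 0
Mean of differences = 0.0000
Numerator Σ(Δy_t−Δȳ)(Δy_{t+1}−Δȳ) = -128.0000
Denominator Σ(Δy_t−Δȳ)² = 198.0000
r_1(Δy) = -128.0000 / 198.0000 = -0.646

-0.646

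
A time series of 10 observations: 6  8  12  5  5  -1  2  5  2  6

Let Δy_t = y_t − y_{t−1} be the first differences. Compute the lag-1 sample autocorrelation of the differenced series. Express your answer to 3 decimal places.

First differences Δy: 2, 4, -7, 0, -6, 3, 3, -3, 4
Mean of differences = 0.0000
Numerator Σ(Δy_t−Δȳ)(Δy_{t+1}−Δȳ) = -50.0000
Denominator Σ(Δy_t−Δȳ)² = 148.0000
r_1(Δy) = -50.0000 / 148.0000 = -0.338

-0.338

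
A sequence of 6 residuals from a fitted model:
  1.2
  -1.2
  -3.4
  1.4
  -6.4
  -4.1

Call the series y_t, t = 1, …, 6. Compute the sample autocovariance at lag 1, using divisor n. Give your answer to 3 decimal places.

Mean ȳ = (1.2 − 1.2 − 3.4 + 1.4 − 6.4 − 4.1)/6 = -2.0833
Σ_{t=1}^{5}(y_t−ȳ)(y_{t+1}−ȳ) = -9.1803
γ_1 = -9.1803 / 6 = -1.530

-1.530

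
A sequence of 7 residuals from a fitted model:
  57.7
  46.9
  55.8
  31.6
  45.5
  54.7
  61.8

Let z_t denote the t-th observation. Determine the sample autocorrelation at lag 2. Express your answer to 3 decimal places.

Mean z̄ = (57.7 + 46.9 + 55.8 + 31.6 + 45.5 + 54.7 + 61.8)/7 = 50.5714
Deviations from mean: 7.1286, -3.6714, 5.2286, -18.9714, -5.0714, 4.1286, 11.2286
Σ(z_t−z̄)(z_{t+2}−z̄) = (37.2722) + (69.6522) + (-26.5163) + (-78.3249) + (-56.9449) = -54.8616
Denominator Σ(z_t−z̄)² = 620.3943
r_2 = -54.8616 / 620.3943 = -0.088

-0.088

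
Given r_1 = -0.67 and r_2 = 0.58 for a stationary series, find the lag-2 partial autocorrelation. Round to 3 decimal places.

φ_{22} = (r_2 − r_1²) / (1 − r_1²)
r_1² = (-0.67)² = 0.4489
Numerator = 0.58 − 0.4489 = 0.1311; denominator = 1 − 0.4489 = 0.5511
φ_{22} = 0.1311 / 0.5511 = 0.238

0.238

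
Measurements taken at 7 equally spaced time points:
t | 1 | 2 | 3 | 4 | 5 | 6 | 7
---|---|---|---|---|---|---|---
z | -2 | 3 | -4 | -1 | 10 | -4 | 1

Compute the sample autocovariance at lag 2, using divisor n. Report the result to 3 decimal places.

-3.359

Mean z̄ = (-2 + 3 − 4 − 1 + 10 − 4 + 1)/7 = 0.4286
Deviations: -2.4286, 2.5714, -4.4286, -1.4286, 9.5714, -4.4286, 0.5714
Σ_{t=1}^{5}(z_t−z̄)(z_{t+2}−z̄) = -23.5102
γ_2 = -23.5102 / 7 = -3.359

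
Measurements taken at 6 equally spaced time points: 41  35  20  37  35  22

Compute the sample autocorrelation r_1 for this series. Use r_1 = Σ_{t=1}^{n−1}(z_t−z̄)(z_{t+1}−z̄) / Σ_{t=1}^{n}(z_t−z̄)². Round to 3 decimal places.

Mean z̄ = (41 + 35 + 20 + 37 + 35 + 22)/6 = 31.6667
Deviations from mean: 9.3333, 3.3333, -11.6667, 5.3333, 3.3333, -9.6667
Numerator Σ_{t=1}^{5}(z_t−z̄)(z_{t+1}−z̄) = -84.4444
Denominator Σ(z_t−z̄)² = 367.3333
r_1 = -84.4444 / 367.3333 = -0.230

-0.230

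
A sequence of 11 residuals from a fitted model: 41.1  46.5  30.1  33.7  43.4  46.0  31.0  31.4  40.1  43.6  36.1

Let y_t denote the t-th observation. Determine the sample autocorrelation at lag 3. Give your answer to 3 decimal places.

-0.116

Mean ȳ = (41.1 + 46.5 + 30.1 + 33.7 + 43.4 + 46.0 + 31.0 + 31.4 + 40.1 + 43.6 + 36.1)/11 = 38.4545
Numerator Σ_{t=1}^{8}(y_t−ȳ)(y_{t+3}−ȳ) = -44.6044
Denominator Σ(y_t−ȳ)² = 385.5873
r_3 = -44.6044 / 385.5873 = -0.116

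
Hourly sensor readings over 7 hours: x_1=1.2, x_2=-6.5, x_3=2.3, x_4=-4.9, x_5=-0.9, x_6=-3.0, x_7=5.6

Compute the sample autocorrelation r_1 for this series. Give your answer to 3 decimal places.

Mean x̄ = (1.2 − 6.5 + 2.3 − 4.9 − 0.9 − 3.0 + 5.6)/7 = -0.8857
Deviations from mean: 2.0857, -5.6143, 3.1857, -4.0143, -0.0143, -2.1143, 6.4857
Numerator Σ_{t=1}^{6}(x_t−x̄)(x_{t+1}−x̄) = -56.0088
Denominator Σ(x_t−x̄)² = 108.6686
r_1 = -56.0088 / 108.6686 = -0.515

-0.515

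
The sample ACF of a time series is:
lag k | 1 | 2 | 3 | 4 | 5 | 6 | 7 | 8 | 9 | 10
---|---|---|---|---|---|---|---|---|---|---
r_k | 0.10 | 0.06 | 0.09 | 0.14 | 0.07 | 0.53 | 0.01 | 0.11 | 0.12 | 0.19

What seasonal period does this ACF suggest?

6

The largest autocorrelation is r_6 = 0.53; the remaining lags stay at or below 0.19.
The dominant spike at lag 6 indicates a seasonal period of 6.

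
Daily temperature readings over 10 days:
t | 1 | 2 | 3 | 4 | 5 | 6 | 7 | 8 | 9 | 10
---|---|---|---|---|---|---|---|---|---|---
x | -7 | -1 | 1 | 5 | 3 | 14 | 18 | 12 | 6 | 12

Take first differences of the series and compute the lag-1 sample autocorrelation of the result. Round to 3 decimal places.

First differences Δx: 6, 2, 4, -2, 11, 4, -6, -6, 6
Mean of differences = 2.1111
Numerator Σ(Δx_t−Δx̄)(Δx_{t+1}−Δx̄) = -9.2346
Denominator Σ(Δx_t−Δx̄)² = 264.8889
r_1(Δx) = -9.2346 / 264.8889 = -0.035

-0.035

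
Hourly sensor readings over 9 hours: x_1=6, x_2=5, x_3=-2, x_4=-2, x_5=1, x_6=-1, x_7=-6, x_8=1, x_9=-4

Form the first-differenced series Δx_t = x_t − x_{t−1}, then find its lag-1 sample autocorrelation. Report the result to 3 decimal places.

First differences Δx: -1, -7, 0, 3, -2, -5, 7, -5
Mean of differences = -1.2500
Numerator Σ(Δx_t−Δx̄)(Δx_{t+1}−Δx̄) = -65.5625
Denominator Σ(Δx_t−Δx̄)² = 149.5000
r_1(Δx) = -65.5625 / 149.5000 = -0.439

-0.439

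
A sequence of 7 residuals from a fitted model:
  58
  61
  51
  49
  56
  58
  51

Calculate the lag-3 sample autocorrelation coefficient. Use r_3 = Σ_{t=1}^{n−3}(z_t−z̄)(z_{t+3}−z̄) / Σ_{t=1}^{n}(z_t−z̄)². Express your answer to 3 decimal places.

Mean z̄ = (58 + 61 + 51 + 49 + 56 + 58 + 51)/7 = 54.8571
Numerator Σ_{t=1}^{4}(z_t−z̄)(z_{t+3}−z̄) = -0.9184
Denominator Σ(z_t−z̄)² = 122.8571
r_3 = -0.9184 / 122.8571 = -0.007

-0.007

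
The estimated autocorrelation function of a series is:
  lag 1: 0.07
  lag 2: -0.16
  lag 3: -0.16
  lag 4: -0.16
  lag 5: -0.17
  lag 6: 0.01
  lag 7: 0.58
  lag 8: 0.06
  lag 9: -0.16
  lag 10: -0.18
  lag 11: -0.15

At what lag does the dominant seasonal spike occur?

7

The largest autocorrelation is r_7 = 0.58; the remaining lags stay at or below 0.07.
The dominant spike at lag 7 indicates a seasonal period of 7.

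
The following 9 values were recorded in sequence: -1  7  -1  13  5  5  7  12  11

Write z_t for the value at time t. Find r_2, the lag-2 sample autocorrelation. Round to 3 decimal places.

0.257

Mean z̄ = (-1 + 7 − 1 + 13 + 5 + 5 + 7 + 12 + 11)/9 = 6.4444
Σ(z_t−z̄)(z_{t+2}−z̄) = (55.4198) + (3.6420) + (10.7531) + (-9.4691) + (-0.8025) + (-8.0247) + (2.5309) = 54.0494
Denominator Σ(z_t−z̄)² = 210.2222
r_2 = 54.0494 / 210.2222 = 0.257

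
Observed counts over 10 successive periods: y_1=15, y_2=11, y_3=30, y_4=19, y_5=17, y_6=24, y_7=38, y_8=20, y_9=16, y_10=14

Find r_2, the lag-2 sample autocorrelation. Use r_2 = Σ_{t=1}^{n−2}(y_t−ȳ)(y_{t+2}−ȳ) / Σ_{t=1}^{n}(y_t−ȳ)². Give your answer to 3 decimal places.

Mean ȳ = (15 + 11 + 30 + 19 + 17 + 24 + 38 + 20 + 16 + 14)/10 = 20.4000
Numerator Σ_{t=1}^{8}(y_t−ȳ)(y_{t+2}−ȳ) = -212.5200
Denominator Σ(y_t−ȳ)² = 606.4000
r_2 = -212.5200 / 606.4000 = -0.350

-0.350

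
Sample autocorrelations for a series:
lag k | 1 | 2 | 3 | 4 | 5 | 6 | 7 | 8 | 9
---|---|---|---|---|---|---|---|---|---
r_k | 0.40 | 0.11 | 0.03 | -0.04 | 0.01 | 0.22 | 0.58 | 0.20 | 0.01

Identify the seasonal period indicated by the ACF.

The largest autocorrelation is r_7 = 0.58; the remaining lags stay at or below 0.40. The elevated value at lag 1 (0.40), dropping to 0.11 at lag 2, reflects decaying short-term dependence rather than seasonality.
The dominant spike at lag 7 indicates a seasonal period of 7.

7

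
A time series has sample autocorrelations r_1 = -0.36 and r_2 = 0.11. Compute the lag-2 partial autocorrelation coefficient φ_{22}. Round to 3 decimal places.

-0.023

φ_{22} = (r_2 − r_1²) / (1 − r_1²)
r_1² = (-0.36)² = 0.1296
Numerator = 0.11 − 0.1296 = -0.0196; denominator = 1 − 0.1296 = 0.8704
φ_{22} = -0.0196 / 0.8704 = -0.023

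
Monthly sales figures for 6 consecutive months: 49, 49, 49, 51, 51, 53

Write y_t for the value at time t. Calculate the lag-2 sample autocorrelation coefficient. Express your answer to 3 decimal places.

Mean ȳ = (49 + 49 + 49 + 51 + 51 + 53)/6 = 50.3333
Deviations from mean: -1.3333, -1.3333, -1.3333, 0.6667, 0.6667, 2.6667
Numerator Σ_{t=1}^{4}(y_t−ȳ)(y_{t+2}−ȳ) = 1.7778
Denominator Σ(y_t−ȳ)² = 13.3333
r_2 = 1.7778 / 13.3333 = 0.133

0.133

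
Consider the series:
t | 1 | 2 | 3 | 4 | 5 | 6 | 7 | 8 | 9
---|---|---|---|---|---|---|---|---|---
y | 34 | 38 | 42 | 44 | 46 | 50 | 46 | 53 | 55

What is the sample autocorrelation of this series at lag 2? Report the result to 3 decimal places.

Mean ȳ = (34 + 38 + 42 + 44 + 46 + 50 + 46 + 53 + 55)/9 = 45.3333
Numerator Σ_{t=1}^{7}(y_t−ȳ)(y_{t+2}−ȳ) = 81.7778
Denominator Σ(y_t−ȳ)² = 370.0000
r_2 = 81.7778 / 370.0000 = 0.221

0.221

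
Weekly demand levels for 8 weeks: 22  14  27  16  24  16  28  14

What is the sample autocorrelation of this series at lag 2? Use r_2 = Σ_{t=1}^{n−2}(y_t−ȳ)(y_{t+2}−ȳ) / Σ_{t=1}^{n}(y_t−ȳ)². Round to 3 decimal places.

0.581

Mean ȳ = (22 + 14 + 27 + 16 + 24 + 16 + 28 + 14)/8 = 20.1250
Σ(y_t−ȳ)(y_{t+2}−ȳ) = (12.8906) + (25.2656) + (26.6406) + (17.0156) + (30.5156) + (25.2656) = 137.5938
Denominator Σ(y_t−ȳ)² = 236.8750
r_2 = 137.5938 / 236.8750 = 0.581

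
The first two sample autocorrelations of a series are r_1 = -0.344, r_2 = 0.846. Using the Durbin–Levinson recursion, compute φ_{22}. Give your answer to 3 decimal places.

0.825

φ_{22} = (r_2 − r_1²) / (1 − r_1²)
r_1² = (-0.344)² = 0.118336
Numerator = 0.846 − 0.1183 = 0.7277; denominator = 1 − 0.1183 = 0.8817
φ_{22} = 0.7277 / 0.8817 = 0.825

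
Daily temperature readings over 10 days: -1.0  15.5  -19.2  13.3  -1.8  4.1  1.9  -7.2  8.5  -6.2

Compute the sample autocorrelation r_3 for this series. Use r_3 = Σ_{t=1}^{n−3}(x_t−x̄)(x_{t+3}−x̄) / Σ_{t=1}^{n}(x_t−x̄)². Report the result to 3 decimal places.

Mean x̄ = (-1.0 + 15.5 − 19.2 + 13.3 − 1.8 + 4.1 + 1.9 − 7.2 + 8.5 − 6.2)/10 = 0.7900
Numerator Σ_{t=1}^{7}(x_t−x̄)(x_{t+3}−x̄) = -74.3173
Denominator Σ(x_t−x̄)² = 966.7290
r_3 = -74.3173 / 966.7290 = -0.077

-0.077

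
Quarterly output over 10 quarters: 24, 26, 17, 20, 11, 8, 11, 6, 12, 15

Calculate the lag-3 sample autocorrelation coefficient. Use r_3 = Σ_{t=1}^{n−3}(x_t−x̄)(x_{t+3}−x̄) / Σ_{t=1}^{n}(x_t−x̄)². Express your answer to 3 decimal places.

Mean x̄ = (24 + 26 + 17 + 20 + 11 + 8 + 11 + 6 + 12 + 15)/10 = 15.0000
Σ(x_t−x̄)(x_{t+3}−x̄) = (45.0000) + (-44.0000) + (-14.0000) + (-20.0000) + (36.0000) + (21.0000) + (0.0000) = 24.0000
Denominator Σ(x_t−x̄)² = 402.0000
r_3 = 24.0000 / 402.0000 = 0.060

0.060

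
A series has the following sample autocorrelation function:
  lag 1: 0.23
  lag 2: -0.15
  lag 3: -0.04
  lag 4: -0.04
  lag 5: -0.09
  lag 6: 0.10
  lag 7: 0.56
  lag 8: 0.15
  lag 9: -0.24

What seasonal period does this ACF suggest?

The largest autocorrelation is r_7 = 0.56; the remaining lags stay at or below 0.23.
The dominant spike at lag 7 indicates a seasonal period of 7.

7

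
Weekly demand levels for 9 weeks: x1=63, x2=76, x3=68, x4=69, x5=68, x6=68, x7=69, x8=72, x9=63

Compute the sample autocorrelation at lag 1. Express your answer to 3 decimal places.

-0.479

Mean x̄ = (63 + 76 + 68 + 69 + 68 + 68 + 69 + 72 + 63)/9 = 68.4444
Numerator Σ_{t=1}^{8}(x_t−x̄)(x_{t+1}−x̄) = -62.4198
Denominator Σ(x_t−x̄)² = 130.2222
r_1 = -62.4198 / 130.2222 = -0.479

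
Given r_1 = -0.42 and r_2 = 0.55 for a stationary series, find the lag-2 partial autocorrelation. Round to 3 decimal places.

φ_{22} = (r_2 − r_1²) / (1 − r_1²)
r_1² = (-0.42)² = 0.1764
Numerator = 0.55 − 0.1764 = 0.3736; denominator = 1 − 0.1764 = 0.8236
φ_{22} = 0.3736 / 0.8236 = 0.454

0.454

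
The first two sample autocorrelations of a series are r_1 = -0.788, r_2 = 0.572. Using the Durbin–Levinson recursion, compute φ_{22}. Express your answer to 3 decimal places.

φ_{22} = (r_2 − r_1²) / (1 − r_1²)
r_1² = (-0.788)² = 0.620944
Numerator = 0.572 − 0.6209 = -0.0489; denominator = 1 − 0.6209 = 0.3791
φ_{22} = -0.0489 / 0.3791 = -0.129

-0.129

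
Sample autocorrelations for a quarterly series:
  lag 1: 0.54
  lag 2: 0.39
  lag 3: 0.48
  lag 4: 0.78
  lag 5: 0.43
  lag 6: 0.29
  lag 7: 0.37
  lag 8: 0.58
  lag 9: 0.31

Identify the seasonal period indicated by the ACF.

4

The largest autocorrelation is r_4 = 0.78, with a weaker echo at lag 8 (0.58); the remaining lags stay at or below 0.54. The elevated value at lag 1 (0.54), dropping to 0.39 at lag 2, reflects decaying short-term dependence rather than seasonality.
The dominant spike at lag 4 indicates a seasonal period of 4.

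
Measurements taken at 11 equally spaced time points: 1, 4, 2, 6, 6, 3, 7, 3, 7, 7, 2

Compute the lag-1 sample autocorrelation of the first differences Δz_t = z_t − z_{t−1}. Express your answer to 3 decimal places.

First differences Δz: 3, -2, 4, 0, -3, 4, -4, 4, 0, -5
Mean of differences = 0.1000
Numerator Σ(Δz_t−Δz̄)(Δz_{t+1}−Δz̄) = -58.3100
Denominator Σ(Δz_t−Δz̄)² = 110.9000
r_1(Δz) = -58.3100 / 110.9000 = -0.526

-0.526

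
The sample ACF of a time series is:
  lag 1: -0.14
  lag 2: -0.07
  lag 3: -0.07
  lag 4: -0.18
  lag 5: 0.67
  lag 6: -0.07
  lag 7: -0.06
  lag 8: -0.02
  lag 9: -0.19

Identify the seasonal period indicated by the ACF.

The largest autocorrelation is r_5 = 0.67; the remaining lags stay at or below -0.02.
The dominant spike at lag 5 indicates a seasonal period of 5.

5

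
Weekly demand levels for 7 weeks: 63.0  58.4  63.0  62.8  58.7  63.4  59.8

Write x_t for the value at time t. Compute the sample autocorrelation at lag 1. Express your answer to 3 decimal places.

Mean x̄ = (63.0 + 58.4 + 63.0 + 62.8 + 58.7 + 63.4 + 59.8)/7 = 61.3000
Numerator Σ_{t=1}^{6}(x_t−x̄)(x_{t+1}−x̄) = -19.8200
Denominator Σ(x_t−x̄)² = 29.8600
r_1 = -19.8200 / 29.8600 = -0.664

-0.664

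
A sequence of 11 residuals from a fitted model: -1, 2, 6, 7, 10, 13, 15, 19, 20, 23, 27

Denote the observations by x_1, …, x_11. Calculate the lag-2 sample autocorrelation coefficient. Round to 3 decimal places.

Mean x̄ = (-1 + 2 + 6 + 7 + 10 + 13 + 15 + 19 + 20 + 23 + 27)/11 = 12.8182
Numerator Σ_{t=1}^{9}(x_t−x̄)(x_{t+2}−x̄) = 350.7521
Denominator Σ(x_t−x̄)² = 795.6364
r_2 = 350.7521 / 795.6364 = 0.441

0.441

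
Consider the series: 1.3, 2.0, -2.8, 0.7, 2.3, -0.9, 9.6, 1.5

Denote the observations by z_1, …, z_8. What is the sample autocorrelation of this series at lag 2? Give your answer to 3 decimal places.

Mean z̄ = (1.3 + 2.0 − 2.8 + 0.7 + 2.3 − 0.9 + 9.6 + 1.5)/8 = 1.7125
Deviations from mean: -0.4125, 0.2875, -4.5125, -1.0125, 0.5875, -2.6125, 7.8875, -0.2125
Σ(z_t−z̄)(z_{t+2}−z̄) = (1.8614) + (-0.2911) + (-2.6511) + (2.6452) + (4.6339) + (0.5552) = 6.7534
Denominator Σ(z_t−z̄)² = 91.0688
r_2 = 6.7534 / 91.0688 = 0.074

0.074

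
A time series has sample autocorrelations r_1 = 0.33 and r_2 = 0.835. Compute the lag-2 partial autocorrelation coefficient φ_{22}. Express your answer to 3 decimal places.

φ_{22} = (r_2 − r_1²) / (1 − r_1²)
r_1² = (0.33)² = 0.1089
Numerator = 0.835 − 0.1089 = 0.7261; denominator = 1 − 0.1089 = 0.8911
φ_{22} = 0.7261 / 0.8911 = 0.815

0.815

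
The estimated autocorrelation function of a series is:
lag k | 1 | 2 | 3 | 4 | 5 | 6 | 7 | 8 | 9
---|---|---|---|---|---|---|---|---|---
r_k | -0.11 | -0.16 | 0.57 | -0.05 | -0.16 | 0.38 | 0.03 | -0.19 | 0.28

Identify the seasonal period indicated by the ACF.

3

The largest autocorrelation is r_3 = 0.57, with weaker echoes at lags 6 (0.38) and 9 (0.28); the remaining lags stay at or below 0.03.
The dominant spike at lag 3 indicates a seasonal period of 3.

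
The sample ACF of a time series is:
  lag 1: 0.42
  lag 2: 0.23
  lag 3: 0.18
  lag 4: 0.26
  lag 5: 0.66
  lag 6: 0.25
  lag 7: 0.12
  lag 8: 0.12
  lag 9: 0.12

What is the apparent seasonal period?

The largest autocorrelation is r_5 = 0.66; the remaining lags stay at or below 0.42. The elevated value at lag 1 (0.42), dropping to 0.23 at lag 2, reflects decaying short-term dependence rather than seasonality.
The dominant spike at lag 5 indicates a seasonal period of 5.

5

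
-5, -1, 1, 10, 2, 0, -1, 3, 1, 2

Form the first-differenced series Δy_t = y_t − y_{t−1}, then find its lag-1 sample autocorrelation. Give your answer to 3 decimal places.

First differences Δy: 4, 2, 9, -8, -2, -1, 4, -2, 1
Mean of differences = 0.7778
Numerator Σ(Δy_t−Δȳ)(Δy_{t+1}−Δȳ) = -44.1605
Denominator Σ(Δy_t−Δȳ)² = 185.5556
r_1(Δy) = -44.1605 / 185.5556 = -0.238

-0.238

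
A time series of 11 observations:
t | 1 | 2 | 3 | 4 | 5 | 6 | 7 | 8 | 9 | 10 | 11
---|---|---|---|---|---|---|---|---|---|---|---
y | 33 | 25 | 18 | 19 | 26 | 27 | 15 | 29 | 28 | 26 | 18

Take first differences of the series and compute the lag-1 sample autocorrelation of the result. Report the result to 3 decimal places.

-0.207

First differences Δy: -8, -7, 1, 7, 1, -12, 14, -1, -2, -8
Mean of differences = -1.5000
Numerator Σ(Δy_t−Δȳ)(Δy_{t+1}−Δȳ) = -113.7500
Denominator Σ(Δy_t−Δȳ)² = 550.5000
r_1(Δy) = -113.7500 / 550.5000 = -0.207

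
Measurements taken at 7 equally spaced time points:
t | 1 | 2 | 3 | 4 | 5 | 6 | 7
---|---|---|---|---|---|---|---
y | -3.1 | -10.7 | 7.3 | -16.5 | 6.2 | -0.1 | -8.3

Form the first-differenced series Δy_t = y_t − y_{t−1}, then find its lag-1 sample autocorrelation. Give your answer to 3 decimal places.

-0.759

First differences Δy: -7.6, 18.0, -23.8, 22.7, -6.3, -8.2
Mean of differences = -0.8667
Numerator Σ(Δy_t−Δȳ)(Δy_{t+1}−Δȳ) = -1188.3744
Denominator Σ(Δy_t−Δȳ)² = 1565.9133
r_1(Δy) = -1188.3744 / 1565.9133 = -0.759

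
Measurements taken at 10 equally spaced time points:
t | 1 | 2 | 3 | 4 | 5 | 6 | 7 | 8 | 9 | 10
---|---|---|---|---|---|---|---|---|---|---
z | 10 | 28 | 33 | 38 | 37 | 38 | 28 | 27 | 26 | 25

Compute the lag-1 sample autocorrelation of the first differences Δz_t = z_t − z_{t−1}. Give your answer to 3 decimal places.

0.246

First differences Δz: 18, 5, 5, -1, 1, -10, -1, -1, -1
Mean of differences = 1.6667
Numerator Σ(Δz_t−Δz̄)(Δz_{t+1}−Δz̄) = 111.5556
Denominator Σ(Δz_t−Δz̄)² = 454.0000
r_1(Δz) = 111.5556 / 454.0000 = 0.246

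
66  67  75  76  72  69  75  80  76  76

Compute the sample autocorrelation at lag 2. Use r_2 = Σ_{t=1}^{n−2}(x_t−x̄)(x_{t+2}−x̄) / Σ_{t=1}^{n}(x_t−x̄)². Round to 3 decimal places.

Mean x̄ = (66 + 67 + 75 + 76 + 72 + 69 + 75 + 80 + 76 + 76)/10 = 73.2000
Numerator Σ_{t=1}^{8}(x_t−x̄)(x_{t+2}−x̄) = -50.8800
Denominator Σ(x_t−x̄)² = 185.6000
r_2 = -50.8800 / 185.6000 = -0.274

-0.274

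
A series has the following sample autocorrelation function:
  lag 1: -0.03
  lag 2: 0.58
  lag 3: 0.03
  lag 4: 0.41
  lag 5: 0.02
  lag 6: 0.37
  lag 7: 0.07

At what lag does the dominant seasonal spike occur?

2

The largest autocorrelation is r_2 = 0.58, with weaker echoes at lags 4 (0.41) and 6 (0.37); the remaining lags stay at or below 0.07.
The dominant spike at lag 2 indicates a seasonal period of 2.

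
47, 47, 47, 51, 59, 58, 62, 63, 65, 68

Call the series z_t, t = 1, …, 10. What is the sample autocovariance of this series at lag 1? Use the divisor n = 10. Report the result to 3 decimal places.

Mean z̄ = (47 + 47 + 47 + 51 + 59 + 58 + 62 + 63 + 65 + 68)/10 = 56.7000
Σ_{t=1}^{9}(z_t−z̄)(z_{t+1}−z̄) = 419.7100
γ_1 = 419.7100 / 10 = 41.971

41.971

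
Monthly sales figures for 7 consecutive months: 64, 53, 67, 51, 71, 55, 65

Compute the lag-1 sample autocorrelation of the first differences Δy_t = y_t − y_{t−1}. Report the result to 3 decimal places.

First differences Δy: -11, 14, -16, 20, -16, 10
Mean of differences = 0.1667
Numerator Σ(Δy_t−Δȳ)(Δy_{t+1}−Δȳ) = -1178.3611
Denominator Σ(Δy_t−Δȳ)² = 1328.8333
r_1(Δy) = -1178.3611 / 1328.8333 = -0.887

-0.887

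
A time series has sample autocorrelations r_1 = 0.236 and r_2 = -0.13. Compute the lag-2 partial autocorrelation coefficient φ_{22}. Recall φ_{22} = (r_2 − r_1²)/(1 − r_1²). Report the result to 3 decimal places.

-0.197

φ_{22} = (r_2 − r_1²) / (1 − r_1²)
r_1² = (0.236)² = 0.055696
Numerator = -0.13 − 0.0557 = -0.1857; denominator = 1 − 0.0557 = 0.9443
φ_{22} = -0.1857 / 0.9443 = -0.197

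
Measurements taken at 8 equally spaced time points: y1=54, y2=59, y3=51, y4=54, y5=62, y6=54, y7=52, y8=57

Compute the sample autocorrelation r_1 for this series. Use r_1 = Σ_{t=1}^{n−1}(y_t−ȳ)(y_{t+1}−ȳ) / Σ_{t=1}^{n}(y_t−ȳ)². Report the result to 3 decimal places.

Mean ȳ = (54 + 59 + 51 + 54 + 62 + 54 + 52 + 57)/8 = 55.3750
Deviations from mean: -1.3750, 3.6250, -4.3750, -1.3750, 6.6250, -1.3750, -3.3750, 1.6250
Σ(y_t−ȳ)(y_{t+1}−ȳ) = (-4.9844) + (-15.8594) + (6.0156) + (-9.1094) + (-9.1094) + (4.6406) + (-5.4844) = -33.8906
Denominator Σ(y_t−ȳ)² = 95.8750
r_1 = -33.8906 / 95.8750 = -0.353

-0.353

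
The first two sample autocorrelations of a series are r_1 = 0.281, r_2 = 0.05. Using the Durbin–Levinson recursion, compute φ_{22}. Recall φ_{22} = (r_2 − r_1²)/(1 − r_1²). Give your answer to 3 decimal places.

φ_{22} = (r_2 − r_1²) / (1 − r_1²)
r_1² = (0.281)² = 0.078961
Numerator = 0.05 − 0.0790 = -0.0290; denominator = 1 − 0.0790 = 0.9210
φ_{22} = -0.0290 / 0.9210 = -0.031

-0.031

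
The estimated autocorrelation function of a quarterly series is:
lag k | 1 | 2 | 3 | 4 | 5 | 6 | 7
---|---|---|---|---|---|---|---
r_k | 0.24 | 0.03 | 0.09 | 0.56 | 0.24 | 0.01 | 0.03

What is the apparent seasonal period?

The largest autocorrelation is r_4 = 0.56; the remaining lags stay at or below 0.24. The elevated value at lag 1 (0.24), dropping to 0.03 at lag 2, reflects decaying short-term dependence rather than seasonality.
The dominant spike at lag 4 indicates a seasonal period of 4.

4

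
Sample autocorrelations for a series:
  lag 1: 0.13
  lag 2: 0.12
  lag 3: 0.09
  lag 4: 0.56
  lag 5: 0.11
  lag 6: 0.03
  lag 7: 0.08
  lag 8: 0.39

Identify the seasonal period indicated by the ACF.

The largest autocorrelation is r_4 = 0.56, with a weaker echo at lag 8 (0.39); the remaining lags stay at or below 0.13.
The dominant spike at lag 4 indicates a seasonal period of 4.

4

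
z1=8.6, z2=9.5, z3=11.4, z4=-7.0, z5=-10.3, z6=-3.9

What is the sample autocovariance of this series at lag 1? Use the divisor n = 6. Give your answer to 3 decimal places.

35.929

Mean z̄ = (8.6 + 9.5 + 11.4 − 7.0 − 10.3 − 3.9)/6 = 1.3833
Σ_{t=1}^{5}(z_t−z̄)(z_{t+1}−z̄) = 215.5764
γ_1 = 215.5764 / 6 = 35.929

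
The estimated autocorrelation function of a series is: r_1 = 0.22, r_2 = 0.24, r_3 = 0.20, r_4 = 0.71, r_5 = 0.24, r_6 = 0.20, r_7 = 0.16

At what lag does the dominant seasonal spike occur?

The largest autocorrelation is r_4 = 0.71; the remaining lags stay at or below 0.24.
The dominant spike at lag 4 indicates a seasonal period of 4.

4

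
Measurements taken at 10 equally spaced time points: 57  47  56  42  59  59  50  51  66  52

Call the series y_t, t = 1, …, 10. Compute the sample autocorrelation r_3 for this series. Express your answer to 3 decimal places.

0.092

Mean ȳ = (57 + 47 + 56 + 42 + 59 + 59 + 50 + 51 + 66 + 52)/10 = 53.9000
Σ(y_t−ȳ)(y_{t+3}−ȳ) = (-36.8900) + (-35.1900) + (10.7100) + (46.4100) + (-14.7900) + (61.7100) + (7.4100) = 39.3700
Denominator Σ(y_t−ȳ)² = 428.9000
r_3 = 39.3700 / 428.9000 = 0.092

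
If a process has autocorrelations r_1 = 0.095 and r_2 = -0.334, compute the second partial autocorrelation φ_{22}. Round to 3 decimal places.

φ_{22} = (r_2 − r_1²) / (1 − r_1²)
r_1² = (0.095)² = 0.009025
Numerator = -0.334 − 0.0090 = -0.3430; denominator = 1 − 0.0090 = 0.9910
φ_{22} = -0.3430 / 0.9910 = -0.346

-0.346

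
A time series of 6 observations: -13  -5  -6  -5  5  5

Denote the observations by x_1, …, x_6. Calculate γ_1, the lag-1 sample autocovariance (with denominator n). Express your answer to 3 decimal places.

Mean x̄ = (-13 − 5 − 6 − 5 + 5 + 5)/6 = -3.1667
Σ_{t=1}^{5}(x_t−x̄)(x_{t+1}−x̄) = 80.1389
γ_1 = 80.1389 / 6 = 13.356

13.356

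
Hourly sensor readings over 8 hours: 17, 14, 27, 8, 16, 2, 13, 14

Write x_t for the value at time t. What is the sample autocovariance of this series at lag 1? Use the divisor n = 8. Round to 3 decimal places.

-12.814

Mean x̄ = (17 + 14 + 27 + 8 + 16 + 2 + 13 + 14)/8 = 13.8750
Σ_{t=1}^{7}(x_t−x̄)(x_{t+1}−x̄) = -102.5156
γ_1 = -102.5156 / 8 = -12.814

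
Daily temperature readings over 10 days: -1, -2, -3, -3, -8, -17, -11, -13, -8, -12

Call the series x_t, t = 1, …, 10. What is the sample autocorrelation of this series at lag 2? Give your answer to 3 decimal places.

Mean x̄ = (-1 − 2 − 3 − 3 − 8 − 17 − 11 − 13 − 8 − 12)/10 = -7.8000
Numerator Σ_{t=1}^{8}(x_t−x̄)(x_{t+2}−x̄) = 86.3200
Denominator Σ(x_t−x̄)² = 265.6000
r_2 = 86.3200 / 265.6000 = 0.325

0.325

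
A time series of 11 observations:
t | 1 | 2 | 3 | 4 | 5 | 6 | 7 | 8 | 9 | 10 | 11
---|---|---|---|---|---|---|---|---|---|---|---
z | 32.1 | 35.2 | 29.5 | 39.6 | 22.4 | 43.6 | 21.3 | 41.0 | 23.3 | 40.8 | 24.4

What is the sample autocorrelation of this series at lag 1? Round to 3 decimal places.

Mean z̄ = (32.1 + 35.2 + 29.5 + 39.6 + 22.4 + 43.6 + 21.3 + 41.0 + 23.3 + 40.8 + 24.4)/11 = 32.1091
Numerator Σ_{t=1}^{10}(z_t−z̄)(z_{t+1}−z̄) = -654.1210
Denominator Σ(z_t−z̄)² = 707.2291
r_1 = -654.1210 / 707.2291 = -0.925

-0.925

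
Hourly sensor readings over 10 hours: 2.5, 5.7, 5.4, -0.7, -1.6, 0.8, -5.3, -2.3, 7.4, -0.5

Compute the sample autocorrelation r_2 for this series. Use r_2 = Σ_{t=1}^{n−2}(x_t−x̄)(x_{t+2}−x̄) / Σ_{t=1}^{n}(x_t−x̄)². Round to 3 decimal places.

-0.201

Mean x̄ = (2.5 + 5.7 + 5.4 − 0.7 − 1.6 + 0.8 − 5.3 − 2.3 + 7.4 − 0.5)/10 = 1.1400
Numerator Σ_{t=1}^{8}(x_t−x̄)(x_{t+2}−x̄) = -29.5012
Denominator Σ(x_t−x̄)² = 146.9840
r_2 = -29.5012 / 146.9840 = -0.201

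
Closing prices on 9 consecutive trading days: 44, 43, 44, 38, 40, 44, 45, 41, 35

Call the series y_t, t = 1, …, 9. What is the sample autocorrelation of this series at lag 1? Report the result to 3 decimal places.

0.114

Mean ȳ = (44 + 43 + 44 + 38 + 40 + 44 + 45 + 41 + 35)/9 = 41.5556
Numerator Σ_{t=1}^{8}(y_t−ȳ)(y_{t+1}−ȳ) = 10.2469
Denominator Σ(y_t−ȳ)² = 90.2222
r_1 = 10.2469 / 90.2222 = 0.114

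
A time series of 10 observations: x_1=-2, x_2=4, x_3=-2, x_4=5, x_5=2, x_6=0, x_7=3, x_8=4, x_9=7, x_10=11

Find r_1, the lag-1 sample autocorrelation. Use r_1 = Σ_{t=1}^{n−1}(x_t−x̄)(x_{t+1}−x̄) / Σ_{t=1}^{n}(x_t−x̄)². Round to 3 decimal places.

Mean x̄ = (-2 + 4 − 2 + 5 + 2 + 0 + 3 + 4 + 7 + 11)/10 = 3.2000
Numerator Σ_{t=1}^{9}(x_t−x̄)(x_{t+1}−x̄) = 17.1600
Denominator Σ(x_t−x̄)² = 145.6000
r_1 = 17.1600 / 145.6000 = 0.118

0.118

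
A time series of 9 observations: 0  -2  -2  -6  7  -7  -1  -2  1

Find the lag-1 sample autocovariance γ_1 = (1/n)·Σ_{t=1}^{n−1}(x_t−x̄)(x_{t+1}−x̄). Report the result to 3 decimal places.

-9.679

Mean x̄ = (0 − 2 − 2 − 6 + 7 − 7 − 1 − 2 + 1)/9 = -1.3333
Σ_{t=1}^{8}(x_t−x̄)(x_{t+1}−x̄) = -87.1111
γ_1 = -87.1111 / 9 = -9.679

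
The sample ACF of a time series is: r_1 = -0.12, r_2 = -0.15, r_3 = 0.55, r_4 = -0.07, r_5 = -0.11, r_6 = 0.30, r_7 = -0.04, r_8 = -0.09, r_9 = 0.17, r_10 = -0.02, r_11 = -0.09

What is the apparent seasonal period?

The largest autocorrelation is r_3 = 0.55, with weaker echoes at lags 6 (0.30) and 9 (0.17); the remaining lags stay at or below -0.02.
The dominant spike at lag 3 indicates a seasonal period of 3.

3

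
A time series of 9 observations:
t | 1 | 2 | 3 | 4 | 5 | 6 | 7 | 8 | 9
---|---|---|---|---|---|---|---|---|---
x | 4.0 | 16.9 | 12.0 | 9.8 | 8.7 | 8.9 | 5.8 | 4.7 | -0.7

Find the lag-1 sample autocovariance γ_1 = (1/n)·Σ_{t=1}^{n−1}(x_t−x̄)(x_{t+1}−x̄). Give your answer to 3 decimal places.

Mean x̄ = (4.0 + 16.9 + 12.0 + 9.8 + 8.7 + 8.9 + 5.8 + 4.7 − 0.7)/9 = 7.7889
Σ_{t=1}^{8}(x_t−x̄)(x_{t+1}−x̄) = 45.3154
γ_1 = 45.3154 / 9 = 5.035

5.035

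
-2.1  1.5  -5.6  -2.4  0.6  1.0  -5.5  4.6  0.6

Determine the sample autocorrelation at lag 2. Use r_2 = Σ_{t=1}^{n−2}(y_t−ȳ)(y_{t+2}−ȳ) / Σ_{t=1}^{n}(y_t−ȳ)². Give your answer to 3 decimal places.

Mean ȳ = (-2.1 + 1.5 − 5.6 − 2.4 + 0.6 + 1.0 − 5.5 + 4.6 + 0.6)/9 = -0.8111
Σ(y_t−ȳ)(y_{t+2}−ȳ) = (6.1723) + (-3.6721) + (-6.7577) + (-2.8777) + (-6.6165) + (9.8001) + (-6.6165) = -10.5680
Denominator Σ(y_t−ȳ)² = 90.9889
r_2 = -10.5680 / 90.9889 = -0.116

-0.116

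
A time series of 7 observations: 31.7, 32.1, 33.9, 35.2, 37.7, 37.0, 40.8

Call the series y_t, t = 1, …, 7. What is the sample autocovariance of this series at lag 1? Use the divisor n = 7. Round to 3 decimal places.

4.201

Mean ȳ = (31.7 + 32.1 + 33.9 + 35.2 + 37.7 + 37.0 + 40.8)/7 = 35.4857
Σ_{t=1}^{6}(y_t−ȳ)(y_{t+1}−ȳ) = 29.4069
γ_1 = 29.4069 / 7 = 4.201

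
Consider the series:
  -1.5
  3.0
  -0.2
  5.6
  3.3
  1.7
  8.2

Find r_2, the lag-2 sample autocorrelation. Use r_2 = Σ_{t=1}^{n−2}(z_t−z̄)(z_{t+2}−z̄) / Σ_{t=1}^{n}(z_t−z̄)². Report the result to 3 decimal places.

0.175

Mean z̄ = (-1.5 + 3.0 − 0.2 + 5.6 + 3.3 + 1.7 + 8.2)/7 = 2.8714
Deviations from mean: -4.3714, 0.1286, -3.0714, 2.7286, 0.4286, -1.1714, 5.3286
Σ(z_t−z̄)(z_{t+2}−z̄) = (13.4265) + (0.3508) + (-1.3163) + (-3.1963) + (2.2837) = 11.5484
Denominator Σ(z_t−z̄)² = 65.9543
r_2 = 11.5484 / 65.9543 = 0.175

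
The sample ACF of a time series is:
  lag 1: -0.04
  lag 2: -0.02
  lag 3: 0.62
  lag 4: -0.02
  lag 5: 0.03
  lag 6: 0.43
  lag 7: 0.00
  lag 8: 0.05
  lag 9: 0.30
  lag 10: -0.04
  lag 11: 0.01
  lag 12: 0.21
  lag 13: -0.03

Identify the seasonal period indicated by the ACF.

The largest autocorrelation is r_3 = 0.62, with weaker echoes at lags 6 (0.43), 9 (0.30) and 12 (0.21); the remaining lags stay at or below 0.05.
The dominant spike at lag 3 indicates a seasonal period of 3.

3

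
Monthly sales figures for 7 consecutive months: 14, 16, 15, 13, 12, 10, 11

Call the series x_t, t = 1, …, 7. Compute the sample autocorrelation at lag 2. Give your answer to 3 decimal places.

Mean x̄ = (14 + 16 + 15 + 13 + 12 + 10 + 11)/7 = 13.0000
Deviations from mean: 1.0000, 3.0000, 2.0000, 0.0000, -1.0000, -3.0000, -2.0000
Σ(x_t−x̄)(x_{t+2}−x̄) = (2.0000) + (0.0000) + (-2.0000) + (0.0000) + (2.0000) = 2.0000
Denominator Σ(x_t−x̄)² = 28.0000
r_2 = 2.0000 / 28.0000 = 0.071

0.071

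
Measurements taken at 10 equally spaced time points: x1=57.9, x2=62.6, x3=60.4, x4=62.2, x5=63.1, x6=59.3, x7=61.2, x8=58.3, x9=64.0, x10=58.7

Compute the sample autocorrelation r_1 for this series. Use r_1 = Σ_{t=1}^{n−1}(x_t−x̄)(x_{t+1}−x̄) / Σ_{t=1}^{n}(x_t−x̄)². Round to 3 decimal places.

Mean x̄ = (57.9 + 62.6 + 60.4 + 62.2 + 63.1 + 59.3 + 61.2 + 58.3 + 64.0 + 58.7)/10 = 60.7700
Numerator Σ_{t=1}^{9}(x_t−x̄)(x_{t+1}−x̄) = -22.9099
Denominator Σ(x_t−x̄)² = 42.3610
r_1 = -22.9099 / 42.3610 = -0.541

-0.541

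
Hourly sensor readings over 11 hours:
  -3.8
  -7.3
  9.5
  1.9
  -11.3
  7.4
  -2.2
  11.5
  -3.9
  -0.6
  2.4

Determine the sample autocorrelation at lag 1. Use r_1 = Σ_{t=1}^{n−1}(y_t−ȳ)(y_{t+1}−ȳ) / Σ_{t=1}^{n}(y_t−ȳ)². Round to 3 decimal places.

-0.431

Mean ȳ = (-3.8 − 7.3 + 9.5 + 1.9 − 11.3 + 7.4 − 2.2 + 11.5 − 3.9 − 0.6 + 2.4)/11 = 0.3273
Numerator Σ_{t=1}^{10}(y_t−ȳ)(y_{t+1}−ȳ) = -215.9235
Denominator Σ(y_t−ȳ)² = 501.2818
r_1 = -215.9235 / 501.2818 = -0.431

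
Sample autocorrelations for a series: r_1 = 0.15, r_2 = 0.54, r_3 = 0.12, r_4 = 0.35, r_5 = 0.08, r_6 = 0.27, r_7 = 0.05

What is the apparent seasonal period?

2

The largest autocorrelation is r_2 = 0.54, with weaker echoes at lags 4 (0.35) and 6 (0.27); the remaining lags stay at or below 0.15.
The dominant spike at lag 2 indicates a seasonal period of 2.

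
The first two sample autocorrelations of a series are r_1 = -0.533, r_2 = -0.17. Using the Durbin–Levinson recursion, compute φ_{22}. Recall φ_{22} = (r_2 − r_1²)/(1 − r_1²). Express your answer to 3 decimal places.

φ_{22} = (r_2 − r_1²) / (1 − r_1²)
r_1² = (-0.533)² = 0.284089
Numerator = -0.17 − 0.2841 = -0.4541; denominator = 1 − 0.2841 = 0.7159
φ_{22} = -0.4541 / 0.7159 = -0.634

-0.634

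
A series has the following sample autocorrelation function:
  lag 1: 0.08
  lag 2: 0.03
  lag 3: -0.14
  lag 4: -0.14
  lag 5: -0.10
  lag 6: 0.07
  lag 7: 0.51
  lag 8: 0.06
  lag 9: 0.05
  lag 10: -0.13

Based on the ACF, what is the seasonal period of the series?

7

The largest autocorrelation is r_7 = 0.51; the remaining lags stay at or below 0.08.
The dominant spike at lag 7 indicates a seasonal period of 7.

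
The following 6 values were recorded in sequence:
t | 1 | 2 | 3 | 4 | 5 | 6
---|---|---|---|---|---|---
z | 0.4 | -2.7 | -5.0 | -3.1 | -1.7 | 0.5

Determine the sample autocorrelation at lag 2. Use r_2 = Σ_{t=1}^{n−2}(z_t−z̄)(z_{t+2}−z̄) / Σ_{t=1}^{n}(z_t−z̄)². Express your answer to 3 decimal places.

Mean z̄ = (0.4 − 2.7 − 5.0 − 3.1 − 1.7 + 0.5)/6 = -1.9333
Deviations from mean: 2.3333, -0.7667, -3.0667, -1.1667, 0.2333, 2.4333
Σ(z_t−z̄)(z_{t+2}−z̄) = (-7.1556) + (0.8944) + (-0.7156) + (-2.8389) = -9.8156
Denominator Σ(z_t−z̄)² = 22.7733
r_2 = -9.8156 / 22.7733 = -0.431

-0.431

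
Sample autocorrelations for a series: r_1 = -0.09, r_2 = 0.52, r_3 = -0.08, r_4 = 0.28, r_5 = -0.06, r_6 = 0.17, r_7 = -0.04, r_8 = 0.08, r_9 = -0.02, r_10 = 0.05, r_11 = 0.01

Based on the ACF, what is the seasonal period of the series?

2

The largest autocorrelation is r_2 = 0.52, with weaker echoes at lags 4 (0.28) and 6 (0.17); the remaining lags stay at or below 0.08.
The dominant spike at lag 2 indicates a seasonal period of 2.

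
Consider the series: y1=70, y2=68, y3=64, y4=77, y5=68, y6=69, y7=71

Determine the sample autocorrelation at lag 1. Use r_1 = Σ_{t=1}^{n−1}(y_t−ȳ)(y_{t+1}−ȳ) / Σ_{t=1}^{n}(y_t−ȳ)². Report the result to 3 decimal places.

Mean ȳ = (70 + 68 + 64 + 77 + 68 + 69 + 71)/7 = 69.5714
Σ(y_t−ȳ)(y_{t+1}−ȳ) = (-0.6735) + (8.7551) + (-41.3878) + (-11.6735) + (0.8980) + (-0.8163) = -44.8980
Denominator Σ(y_t−ȳ)² = 93.7143
r_1 = -44.8980 / 93.7143 = -0.479

-0.479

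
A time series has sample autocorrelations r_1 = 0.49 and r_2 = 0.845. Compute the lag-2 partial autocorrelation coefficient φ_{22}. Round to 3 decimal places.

φ_{22} = (r_2 − r_1²) / (1 − r_1²)
r_1² = (0.49)² = 0.2401
Numerator = 0.845 − 0.2401 = 0.6049; denominator = 1 − 0.2401 = 0.7599
φ_{22} = 0.6049 / 0.7599 = 0.796

0.796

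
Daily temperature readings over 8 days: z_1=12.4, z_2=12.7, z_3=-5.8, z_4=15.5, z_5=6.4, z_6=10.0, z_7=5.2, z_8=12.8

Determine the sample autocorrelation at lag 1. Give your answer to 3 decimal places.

-0.558

Mean z̄ = (12.4 + 12.7 − 5.8 + 15.5 + 6.4 + 10.0 + 5.2 + 12.8)/8 = 8.6500
Σ(z_t−z̄)(z_{t+1}−z̄) = (15.1875) + (-58.5225) + (-98.9825) + (-15.4125) + (-3.0375) + (-4.6575) + (-14.3175) = -179.7425
Denominator Σ(z_t−z̄)² = 322.2000
r_1 = -179.7425 / 322.2000 = -0.558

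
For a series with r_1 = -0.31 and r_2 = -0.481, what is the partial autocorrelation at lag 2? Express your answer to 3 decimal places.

-0.638

φ_{22} = (r_2 − r_1²) / (1 − r_1²)
r_1² = (-0.31)² = 0.0961
Numerator = -0.481 − 0.0961 = -0.5771; denominator = 1 − 0.0961 = 0.9039
φ_{22} = -0.5771 / 0.9039 = -0.638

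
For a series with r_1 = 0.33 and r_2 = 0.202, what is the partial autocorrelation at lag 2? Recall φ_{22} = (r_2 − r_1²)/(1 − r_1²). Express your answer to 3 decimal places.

φ_{22} = (r_2 − r_1²) / (1 − r_1²)
r_1² = (0.33)² = 0.1089
Numerator = 0.202 − 0.1089 = 0.0931; denominator = 1 − 0.1089 = 0.8911
φ_{22} = 0.0931 / 0.8911 = 0.104

0.104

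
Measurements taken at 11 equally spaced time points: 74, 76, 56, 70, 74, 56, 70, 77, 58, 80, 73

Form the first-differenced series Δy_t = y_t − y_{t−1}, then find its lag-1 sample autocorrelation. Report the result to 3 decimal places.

-0.575

First differences Δy: 2, -20, 14, 4, -18, 14, 7, -19, 22, -7
Mean of differences = -0.1000
Numerator Σ(Δy_t−Δȳ)(Δy_{t+1}−Δȳ) = -1194.6100
Denominator Σ(Δy_t−Δȳ)² = 2078.9000
r_1(Δy) = -1194.6100 / 2078.9000 = -0.575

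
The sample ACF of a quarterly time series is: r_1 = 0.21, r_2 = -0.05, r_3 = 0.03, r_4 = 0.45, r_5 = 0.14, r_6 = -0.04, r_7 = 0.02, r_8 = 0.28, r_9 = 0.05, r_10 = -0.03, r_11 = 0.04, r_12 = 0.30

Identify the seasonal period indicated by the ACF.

The largest autocorrelation is r_4 = 0.45, with weaker echoes at lags 8 (0.28) and 12 (0.30); the remaining lags stay at or below 0.21.
The dominant spike at lag 4 indicates a seasonal period of 4.

4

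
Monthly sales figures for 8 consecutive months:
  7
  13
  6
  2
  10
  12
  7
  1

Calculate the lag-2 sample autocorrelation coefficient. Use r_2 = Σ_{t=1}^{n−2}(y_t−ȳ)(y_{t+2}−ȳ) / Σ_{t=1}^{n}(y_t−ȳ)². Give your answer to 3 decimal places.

Mean ȳ = (7 + 13 + 6 + 2 + 10 + 12 + 7 + 1)/8 = 7.2500
Deviations from mean: -0.2500, 5.7500, -1.2500, -5.2500, 2.7500, 4.7500, -0.2500, -6.2500
Numerator Σ_{t=1}^{6}(y_t−ȳ)(y_{t+2}−ȳ) = -88.6250
Denominator Σ(y_t−ȳ)² = 131.5000
r_2 = -88.6250 / 131.5000 = -0.674

-0.674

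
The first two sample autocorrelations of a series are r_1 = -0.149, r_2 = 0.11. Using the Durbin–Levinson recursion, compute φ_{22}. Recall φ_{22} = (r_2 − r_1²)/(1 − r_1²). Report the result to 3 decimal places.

0.090

φ_{22} = (r_2 − r_1²) / (1 − r_1²)
r_1² = (-0.149)² = 0.022201
Numerator = 0.11 − 0.0222 = 0.0878; denominator = 1 − 0.0222 = 0.9778
φ_{22} = 0.0878 / 0.9778 = 0.090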